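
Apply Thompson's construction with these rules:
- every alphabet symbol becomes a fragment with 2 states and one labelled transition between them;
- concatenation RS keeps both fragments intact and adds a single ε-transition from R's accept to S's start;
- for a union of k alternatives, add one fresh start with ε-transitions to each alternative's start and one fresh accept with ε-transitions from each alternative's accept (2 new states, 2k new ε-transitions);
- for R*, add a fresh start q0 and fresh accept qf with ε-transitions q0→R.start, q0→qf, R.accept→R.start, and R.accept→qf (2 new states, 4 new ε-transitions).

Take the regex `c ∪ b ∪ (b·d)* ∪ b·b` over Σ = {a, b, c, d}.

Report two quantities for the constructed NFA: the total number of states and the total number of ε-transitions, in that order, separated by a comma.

Per subexpression:
Each of the 6 symbol leaves contributes 2 states and 0 ε-transitions.
  b·d : 4 states, 1 ε-transition
  (b·d)* : 6 states, 5 ε-transitions
  b·b : 4 states, 1 ε-transition
  c ∪ b ∪ (b·d)* ∪ b·b : 16 states, 14 ε-transitions

16, 14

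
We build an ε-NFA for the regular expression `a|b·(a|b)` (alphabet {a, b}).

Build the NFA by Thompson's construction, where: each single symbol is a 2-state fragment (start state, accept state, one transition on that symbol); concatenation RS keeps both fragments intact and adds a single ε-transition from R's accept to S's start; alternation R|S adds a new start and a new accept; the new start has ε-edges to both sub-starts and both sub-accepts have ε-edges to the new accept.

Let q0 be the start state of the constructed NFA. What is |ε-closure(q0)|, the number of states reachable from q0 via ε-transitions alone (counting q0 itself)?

3

Let C(F) = |ε-closure(F.start)| within fragment F, and note whether F accepts ε. Symbol fragments have C = 1 and do not accept ε. Then:
  a|b → new start ε-reaches every alternative's start; none of them accept ε, so the new accept is not reached: C = 1 + 1 + 1 = 3
  b·(a|b) → C equals the left operand's closure size = 1 (its accept is not ε-reachable, so the closure stops there)
  a|b·(a|b) → C = 1 + 1 + 1 = 3 (the new accept is not ε-reachable since no branch accepts ε)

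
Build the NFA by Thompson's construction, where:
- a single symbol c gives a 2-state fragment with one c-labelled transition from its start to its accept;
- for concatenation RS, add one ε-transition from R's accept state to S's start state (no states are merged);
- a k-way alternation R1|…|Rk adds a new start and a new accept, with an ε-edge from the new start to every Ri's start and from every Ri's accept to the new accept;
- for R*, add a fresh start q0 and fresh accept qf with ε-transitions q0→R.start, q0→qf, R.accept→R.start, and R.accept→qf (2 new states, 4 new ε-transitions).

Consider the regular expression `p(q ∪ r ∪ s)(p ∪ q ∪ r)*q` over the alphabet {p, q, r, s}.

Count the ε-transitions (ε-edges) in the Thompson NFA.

Recursing over subexpressions:
Each of the 8 symbol leaves contributes 0 ε-transitions.
  q ∪ r ∪ s : 6 ε-transitions
  p ∪ q ∪ r : 6 ε-transitions
  (p ∪ q ∪ r)* : 10 ε-transitions
  p(q ∪ r ∪ s)(p ∪ q ∪ r)*q : 19 ε-transitions

19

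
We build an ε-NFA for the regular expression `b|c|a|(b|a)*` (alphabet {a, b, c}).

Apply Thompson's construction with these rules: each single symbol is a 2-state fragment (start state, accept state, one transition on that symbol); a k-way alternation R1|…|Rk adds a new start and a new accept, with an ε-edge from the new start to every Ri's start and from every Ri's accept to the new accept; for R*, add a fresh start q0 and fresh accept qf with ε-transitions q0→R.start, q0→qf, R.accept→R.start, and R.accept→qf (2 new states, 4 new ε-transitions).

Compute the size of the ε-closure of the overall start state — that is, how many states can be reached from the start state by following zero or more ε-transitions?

Work bottom-up. For each fragment F, track |ε-closure(F.start)| and whether F's accept lies in that closure (i.e. whether F accepts ε). A single-symbol fragment has closure size 1 and does not accept ε.
  b|a → C = 1 + 1 + 1 = 3 (the new accept is not ε-reachable since no branch accepts ε)
  (b|a)* → new start has ε-edges to the inner start and to the new accept, so C = 2 + 3 = 5
  b|c|a|(b|a)* → new start ε-reaches every alternative's start; at least one alternative accepts ε, so the union's new accept is reached too: C = 1 + 1 + 1 + 1 + 5 + 1 = 10

10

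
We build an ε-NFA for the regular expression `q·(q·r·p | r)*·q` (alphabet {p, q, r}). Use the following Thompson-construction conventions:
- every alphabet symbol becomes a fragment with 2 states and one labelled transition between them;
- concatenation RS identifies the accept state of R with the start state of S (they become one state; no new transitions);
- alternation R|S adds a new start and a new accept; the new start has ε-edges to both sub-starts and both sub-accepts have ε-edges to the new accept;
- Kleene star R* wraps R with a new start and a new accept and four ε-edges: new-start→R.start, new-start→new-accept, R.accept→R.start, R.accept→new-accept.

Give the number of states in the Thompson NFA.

Building bottom-up:
Each of the 6 symbol leaves contributes a 2-state fragment.
  q·r·p — 4 states
  q·r·p | r — 8 states
  (q·r·p | r)* — 10 states
  q·(q·r·p | r)*·q — 12 states

12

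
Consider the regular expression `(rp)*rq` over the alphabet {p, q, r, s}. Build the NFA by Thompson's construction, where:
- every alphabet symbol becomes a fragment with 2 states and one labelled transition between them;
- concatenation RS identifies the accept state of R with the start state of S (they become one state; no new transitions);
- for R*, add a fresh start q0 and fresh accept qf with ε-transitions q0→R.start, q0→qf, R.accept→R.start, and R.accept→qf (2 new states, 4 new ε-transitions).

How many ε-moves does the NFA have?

4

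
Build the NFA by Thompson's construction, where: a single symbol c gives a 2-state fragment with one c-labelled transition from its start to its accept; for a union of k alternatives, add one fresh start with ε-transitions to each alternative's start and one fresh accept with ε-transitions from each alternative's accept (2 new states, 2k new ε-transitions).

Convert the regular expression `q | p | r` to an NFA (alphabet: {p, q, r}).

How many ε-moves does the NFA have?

By structural recursion:
Each of the 3 symbol leaves contributes 0 ε-transitions.
  q | p | r → 6 ε-transitions

6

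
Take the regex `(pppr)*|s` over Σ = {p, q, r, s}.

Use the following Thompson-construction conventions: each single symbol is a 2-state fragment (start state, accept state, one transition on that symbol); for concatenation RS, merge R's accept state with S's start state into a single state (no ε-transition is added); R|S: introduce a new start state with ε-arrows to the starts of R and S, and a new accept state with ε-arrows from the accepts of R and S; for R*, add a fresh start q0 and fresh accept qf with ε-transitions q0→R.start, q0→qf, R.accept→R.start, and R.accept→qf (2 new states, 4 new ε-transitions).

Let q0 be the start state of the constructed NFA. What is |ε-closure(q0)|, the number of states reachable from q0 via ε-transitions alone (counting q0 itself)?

6

Work bottom-up. For each fragment F, track |ε-closure(F.start)| and whether F's accept lies in that closure (i.e. whether F accepts ε). A single-symbol fragment has closure size 1 and does not accept ε.
  pppr : same as the first factor's closure: |ε-closure| = 1
  (pppr)* : |ε-closure| = 1 (new start) + 1 (body) + 1 (new accept) = 3
  (pppr)*|s : |ε-closure| = 1 (new start) + (3 + 1) + 1 (new accept, since some branch ε-reaches its own accept) = 6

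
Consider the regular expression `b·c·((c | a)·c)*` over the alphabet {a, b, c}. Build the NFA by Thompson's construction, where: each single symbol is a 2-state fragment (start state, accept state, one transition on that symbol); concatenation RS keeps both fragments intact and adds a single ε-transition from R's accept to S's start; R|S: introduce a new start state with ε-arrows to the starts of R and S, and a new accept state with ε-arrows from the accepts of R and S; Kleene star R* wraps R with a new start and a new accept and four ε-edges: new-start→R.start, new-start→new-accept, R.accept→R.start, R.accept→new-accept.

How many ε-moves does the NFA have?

11

Bottom-up over the parse tree:
Each of the 5 symbol leaves contributes 0 ε-transitions.
  c | a — 4 ε-transitions
  (c | a)·c — 5 ε-transitions
  ((c | a)·c)* — 9 ε-transitions
  b·c·((c | a)·c)* — 11 ε-transitions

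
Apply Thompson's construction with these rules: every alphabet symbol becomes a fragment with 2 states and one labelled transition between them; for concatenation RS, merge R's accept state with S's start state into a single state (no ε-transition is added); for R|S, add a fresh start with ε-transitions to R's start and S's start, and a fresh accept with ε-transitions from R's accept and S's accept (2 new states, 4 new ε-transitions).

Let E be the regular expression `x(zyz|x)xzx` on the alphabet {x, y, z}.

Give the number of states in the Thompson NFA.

Bottom-up over the parse tree:
Each of the 8 symbol leaves contributes a 2-state fragment.
  zyz : 4 states
  zyz|x : 8 states
  x(zyz|x)xzx : 12 states

12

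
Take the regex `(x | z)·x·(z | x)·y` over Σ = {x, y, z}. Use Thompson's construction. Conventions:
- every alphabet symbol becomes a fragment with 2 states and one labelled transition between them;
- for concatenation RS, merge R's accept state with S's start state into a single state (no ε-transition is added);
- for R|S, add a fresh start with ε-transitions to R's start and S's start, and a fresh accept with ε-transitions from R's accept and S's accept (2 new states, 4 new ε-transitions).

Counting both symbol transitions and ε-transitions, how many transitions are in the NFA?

Bottom-up over the parse tree:
Each of the 6 symbol leaves contributes 1 transition (1 symbol, 0 ε).
  x | z = 6 transitions (2 symbol, 4 ε)
  z | x = 6 transitions (2 symbol, 4 ε)
  (x | z)·x·(z | x)·y = 14 transitions (6 symbol, 8 ε)

14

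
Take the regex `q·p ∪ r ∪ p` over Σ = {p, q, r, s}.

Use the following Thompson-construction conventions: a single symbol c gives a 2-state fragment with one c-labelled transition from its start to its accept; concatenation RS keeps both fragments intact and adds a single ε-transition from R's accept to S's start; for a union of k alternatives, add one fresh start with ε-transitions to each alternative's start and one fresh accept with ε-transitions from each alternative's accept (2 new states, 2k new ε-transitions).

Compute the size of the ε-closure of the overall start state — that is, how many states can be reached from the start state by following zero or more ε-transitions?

4

Let C(F) = |ε-closure(F.start)| within fragment F, and note whether F accepts ε. Symbol fragments have C = 1 and do not accept ε. Then:
  q·p : |ε-closure| equals the left operand's closure size = 1 (its accept is not ε-reachable, so the closure stops there)
  q·p ∪ r ∪ p : |ε-closure| = 1 + 1 + 1 + 1 = 4 (the new accept is not ε-reachable since no branch accepts ε)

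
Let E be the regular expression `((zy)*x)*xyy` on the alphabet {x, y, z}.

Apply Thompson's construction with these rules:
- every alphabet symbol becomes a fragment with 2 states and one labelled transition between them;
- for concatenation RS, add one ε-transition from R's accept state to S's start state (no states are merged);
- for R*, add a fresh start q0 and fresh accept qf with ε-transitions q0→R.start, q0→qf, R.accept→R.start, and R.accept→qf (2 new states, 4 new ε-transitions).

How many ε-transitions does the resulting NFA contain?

13

Building bottom-up:
Each of the 6 symbol leaves contributes 0 ε-transitions.
  zy = 1 ε-transition
  (zy)* = 5 ε-transitions
  (zy)*x = 6 ε-transitions
  ((zy)*x)* = 10 ε-transitions
  ((zy)*x)*xyy = 13 ε-transitions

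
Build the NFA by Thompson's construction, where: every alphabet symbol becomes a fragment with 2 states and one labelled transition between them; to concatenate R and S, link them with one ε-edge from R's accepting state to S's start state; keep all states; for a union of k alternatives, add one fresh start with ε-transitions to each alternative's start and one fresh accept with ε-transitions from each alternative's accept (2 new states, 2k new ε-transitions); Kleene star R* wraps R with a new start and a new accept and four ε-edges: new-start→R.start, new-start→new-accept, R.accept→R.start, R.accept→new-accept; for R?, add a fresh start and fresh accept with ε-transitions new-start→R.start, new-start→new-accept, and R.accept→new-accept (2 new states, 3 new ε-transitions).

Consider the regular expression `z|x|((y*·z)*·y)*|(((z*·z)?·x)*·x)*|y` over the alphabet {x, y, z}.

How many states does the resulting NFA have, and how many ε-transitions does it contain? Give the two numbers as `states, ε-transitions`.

Per subexpression:
Each of the 10 symbol leaves contributes 2 states and 0 ε-transitions.
  y* = 4 states, 4 ε-transitions
  y*·z = 6 states, 5 ε-transitions
  (y*·z)* = 8 states, 9 ε-transitions
  (y*·z)*·y = 10 states, 10 ε-transitions
  ((y*·z)*·y)* = 12 states, 14 ε-transitions
  z* = 4 states, 4 ε-transitions
  z*·z = 6 states, 5 ε-transitions
  (z*·z)? = 8 states, 8 ε-transitions
  (z*·z)?·x = 10 states, 9 ε-transitions
  ((z*·z)?·x)* = 12 states, 13 ε-transitions
  ((z*·z)?·x)*·x = 14 states, 14 ε-transitions
  (((z*·z)?·x)*·x)* = 16 states, 18 ε-transitions
  z|x|((y*·z)*·y)*|(((z*·z)?·x)*·x)*|y = 36 states, 42 ε-transitions

36, 42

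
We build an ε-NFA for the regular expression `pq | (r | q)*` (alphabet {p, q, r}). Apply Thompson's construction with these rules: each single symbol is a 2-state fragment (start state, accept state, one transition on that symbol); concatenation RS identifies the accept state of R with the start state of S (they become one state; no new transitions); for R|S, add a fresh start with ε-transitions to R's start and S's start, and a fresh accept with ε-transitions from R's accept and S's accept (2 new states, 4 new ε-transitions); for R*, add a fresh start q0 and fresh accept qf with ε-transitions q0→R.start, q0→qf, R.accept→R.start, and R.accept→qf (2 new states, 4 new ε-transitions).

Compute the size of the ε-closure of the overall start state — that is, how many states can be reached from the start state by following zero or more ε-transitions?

8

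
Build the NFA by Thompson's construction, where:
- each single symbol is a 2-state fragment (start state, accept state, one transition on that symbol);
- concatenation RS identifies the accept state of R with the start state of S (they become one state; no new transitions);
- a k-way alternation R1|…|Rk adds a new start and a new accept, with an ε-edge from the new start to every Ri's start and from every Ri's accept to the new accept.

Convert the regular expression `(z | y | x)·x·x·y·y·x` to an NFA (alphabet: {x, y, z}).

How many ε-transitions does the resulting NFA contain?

6

Per subexpression:
Each of the 8 symbol leaves contributes 0 ε-transitions.
  z | y | x — 6 ε-transitions
  (z | y | x)·x·x·y·y·x — 6 ε-transitions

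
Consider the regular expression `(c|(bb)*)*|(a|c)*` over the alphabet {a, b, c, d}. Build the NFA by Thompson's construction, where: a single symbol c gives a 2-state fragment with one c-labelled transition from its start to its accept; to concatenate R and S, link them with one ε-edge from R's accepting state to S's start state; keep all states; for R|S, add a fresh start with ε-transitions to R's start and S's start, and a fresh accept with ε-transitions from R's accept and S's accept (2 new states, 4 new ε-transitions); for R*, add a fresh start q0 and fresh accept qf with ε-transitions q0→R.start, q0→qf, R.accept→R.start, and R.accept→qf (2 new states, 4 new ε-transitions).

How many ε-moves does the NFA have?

25

Bottom-up over the parse tree:
Each of the 5 symbol leaves contributes 0 ε-transitions.
  bb : 1 ε-transition
  (bb)* : 5 ε-transitions
  c|(bb)* : 9 ε-transitions
  (c|(bb)*)* : 13 ε-transitions
  a|c : 4 ε-transitions
  (a|c)* : 8 ε-transitions
  (c|(bb)*)*|(a|c)* : 25 ε-transitions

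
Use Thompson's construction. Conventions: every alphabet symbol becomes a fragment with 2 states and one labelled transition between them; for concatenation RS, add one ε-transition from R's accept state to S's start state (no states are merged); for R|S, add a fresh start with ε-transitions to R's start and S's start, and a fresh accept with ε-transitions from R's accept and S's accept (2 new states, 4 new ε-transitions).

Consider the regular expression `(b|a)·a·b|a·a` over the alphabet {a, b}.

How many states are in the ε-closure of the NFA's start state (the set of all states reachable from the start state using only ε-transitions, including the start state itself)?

5

Compute the ε-closure size of each fragment's start state recursively; a symbol fragment's start has no outgoing ε-edge, so its closure is just itself (size 1).
  b|a → |ε-closure| = 1 + 1 + 1 = 3 (the new accept is not ε-reachable since no branch accepts ε)
  (b|a)·a·b → |ε-closure| equals the left operand's closure size = 3 (its accept is not ε-reachable, so the closure stops there)
  a·a → same as the first factor's closure: |ε-closure| = 1
  (b|a)·a·b|a·a → new start ε-reaches every alternative's start; none of them accept ε, so the new accept is not reached: |ε-closure| = 1 + 3 + 1 = 5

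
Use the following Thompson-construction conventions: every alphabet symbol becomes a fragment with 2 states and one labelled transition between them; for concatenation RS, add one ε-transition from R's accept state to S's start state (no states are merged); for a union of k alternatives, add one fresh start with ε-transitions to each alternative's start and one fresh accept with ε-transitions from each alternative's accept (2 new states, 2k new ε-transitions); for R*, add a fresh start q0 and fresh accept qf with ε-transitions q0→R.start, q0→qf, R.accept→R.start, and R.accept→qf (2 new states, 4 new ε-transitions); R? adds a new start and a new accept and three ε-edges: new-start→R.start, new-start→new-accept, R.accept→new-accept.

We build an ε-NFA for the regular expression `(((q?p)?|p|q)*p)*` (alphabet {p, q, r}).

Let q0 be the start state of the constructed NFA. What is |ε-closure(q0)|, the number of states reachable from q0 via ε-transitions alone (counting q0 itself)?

15

Work bottom-up. For each fragment F, track |ε-closure(F.start)| and whether F's accept lies in that closure (i.e. whether F accepts ε). A single-symbol fragment has closure size 1 and does not accept ε.
  q? — |closure| = 1 (new start) + 1 (body) + 1 (new accept, via ε) = 3
  q?p — |closure| = 3 + 1 = 4 (closure spills across the concat boundary because the left factor accepts ε)
  (q?p)? — |closure| = 1 (new start) + 4 (body) + 1 (new accept, via ε) = 6
  (q?p)?|p|q — new start ε-reaches every alternative's start; at least one alternative accepts ε, so the union's new accept is reached too: |closure| = 1 + 6 + 1 + 1 + 1 = 10
  ((q?p)?|p|q)* — |closure| = 1 (new start) + 10 (body) + 1 (new accept) = 12
  ((q?p)?|p|q)*p — |closure| = 12 + 1 = 13 (closure spills across the concat boundary because the left factor accepts ε)
  (((q?p)?|p|q)*p)* — the star's fresh start ε-reaches both the body's start and the fresh accept: |closure| = 2 + 13 = 15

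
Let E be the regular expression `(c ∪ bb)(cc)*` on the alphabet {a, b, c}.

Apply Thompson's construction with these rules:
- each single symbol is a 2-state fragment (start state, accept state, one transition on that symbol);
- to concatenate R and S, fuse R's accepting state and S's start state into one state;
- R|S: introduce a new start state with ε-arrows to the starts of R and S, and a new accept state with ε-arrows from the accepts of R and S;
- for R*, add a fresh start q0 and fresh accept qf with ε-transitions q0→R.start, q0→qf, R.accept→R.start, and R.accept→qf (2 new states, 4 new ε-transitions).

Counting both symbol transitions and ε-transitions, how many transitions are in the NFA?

Per subexpression:
Each of the 5 symbol leaves contributes 1 transition (1 symbol, 0 ε).
  bb = 2 transitions (2 symbol, 0 ε)
  c ∪ bb = 7 transitions (3 symbol, 4 ε)
  cc = 2 transitions (2 symbol, 0 ε)
  (cc)* = 6 transitions (2 symbol, 4 ε)
  (c ∪ bb)(cc)* = 13 transitions (5 symbol, 8 ε)

13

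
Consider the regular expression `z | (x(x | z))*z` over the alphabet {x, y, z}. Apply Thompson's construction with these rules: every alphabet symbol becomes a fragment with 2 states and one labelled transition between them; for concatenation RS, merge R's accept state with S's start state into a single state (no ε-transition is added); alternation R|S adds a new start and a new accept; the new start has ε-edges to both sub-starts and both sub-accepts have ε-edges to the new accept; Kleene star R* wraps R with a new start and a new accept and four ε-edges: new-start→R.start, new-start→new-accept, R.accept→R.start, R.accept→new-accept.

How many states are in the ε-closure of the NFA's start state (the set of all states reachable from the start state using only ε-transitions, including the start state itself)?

Let C(F) = |ε-closure(F.start)| within fragment F, and note whether F accepts ε. Symbol fragments have C = 1 and do not accept ε. Then:
  x | z → new start ε-reaches every alternative's start; none of them accept ε, so the new accept is not reached: C = 1 + 1 + 1 = 3
  x(x | z) → C equals the left operand's closure size = 1 (its accept is not ε-reachable, so the closure stops there)
  (x(x | z))* → C = 1 (new start) + 1 (body) + 1 (new accept) = 3
  (x(x | z))*z → C = 3 + (1−1) = 3 (closure spills across the concat boundary because the left factor accepts ε)
  z | (x(x | z))*z → C = 1 + 1 + 3 = 5 (the new accept is not ε-reachable since no branch accepts ε)

5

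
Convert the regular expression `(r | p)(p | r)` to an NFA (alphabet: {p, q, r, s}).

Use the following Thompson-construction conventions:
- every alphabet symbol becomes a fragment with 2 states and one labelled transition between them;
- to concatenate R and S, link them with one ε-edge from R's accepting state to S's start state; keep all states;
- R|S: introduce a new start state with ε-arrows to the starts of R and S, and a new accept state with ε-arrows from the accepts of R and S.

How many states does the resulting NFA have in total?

Recursing over subexpressions:
Each of the 4 symbol leaves contributes a 2-state fragment.
  r | p = 6 states
  p | r = 6 states
  (r | p)(p | r) = 12 states

12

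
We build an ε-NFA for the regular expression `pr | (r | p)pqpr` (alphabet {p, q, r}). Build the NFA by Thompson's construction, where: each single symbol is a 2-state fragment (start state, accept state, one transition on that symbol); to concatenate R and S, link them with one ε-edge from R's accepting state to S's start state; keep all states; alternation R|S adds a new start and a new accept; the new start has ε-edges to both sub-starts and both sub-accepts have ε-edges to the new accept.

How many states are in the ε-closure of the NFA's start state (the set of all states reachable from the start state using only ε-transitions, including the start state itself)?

5

Compute the ε-closure size of each fragment's start state recursively; a symbol fragment's start has no outgoing ε-edge, so its closure is just itself (size 1).
  pr — same as the first factor's closure: |ε-closure| = 1
  r | p — |ε-closure| = 1 + 1 + 1 = 3 (the new accept is not ε-reachable since no branch accepts ε)
  (r | p)pqpr — same as the first factor's closure: |ε-closure| = 3
  pr | (r | p)pqpr — new start ε-reaches every alternative's start; none of them accept ε, so the new accept is not reached: |ε-closure| = 1 + 1 + 3 = 5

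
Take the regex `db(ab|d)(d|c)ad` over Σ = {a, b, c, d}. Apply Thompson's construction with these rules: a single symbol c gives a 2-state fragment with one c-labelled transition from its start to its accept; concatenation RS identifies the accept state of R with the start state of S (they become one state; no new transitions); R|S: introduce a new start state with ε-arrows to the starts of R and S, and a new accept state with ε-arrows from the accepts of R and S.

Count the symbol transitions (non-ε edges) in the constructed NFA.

Per subexpression:
Each of the 9 symbol leaves contributes exactly 1 symbol transition.
  ab = 2 symbol transitions
  ab|d = 3 symbol transitions
  d|c = 2 symbol transitions
  db(ab|d)(d|c)ad = 9 symbol transitions

9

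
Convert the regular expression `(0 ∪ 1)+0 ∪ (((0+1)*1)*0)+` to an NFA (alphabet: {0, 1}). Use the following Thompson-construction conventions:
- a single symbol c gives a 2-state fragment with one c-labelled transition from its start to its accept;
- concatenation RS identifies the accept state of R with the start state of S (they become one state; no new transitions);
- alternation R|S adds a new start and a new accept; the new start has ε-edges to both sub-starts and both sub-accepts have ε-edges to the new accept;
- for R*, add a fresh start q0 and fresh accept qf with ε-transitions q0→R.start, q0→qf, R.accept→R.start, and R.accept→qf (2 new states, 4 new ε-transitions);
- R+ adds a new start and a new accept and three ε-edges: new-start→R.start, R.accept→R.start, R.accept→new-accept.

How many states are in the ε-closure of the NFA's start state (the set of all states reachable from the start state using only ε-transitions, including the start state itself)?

Compute the ε-closure size of each fragment's start state recursively; a symbol fragment's start has no outgoing ε-edge, so its closure is just itself (size 1).
  0 ∪ 1 — |ε-closure| = 1 + 1 + 1 = 3 (the new accept is not ε-reachable since no branch accepts ε)
  (0 ∪ 1)+ — |ε-closure| = 1 + 3 = 4 (the body doesn't accept ε, so the new accept is not reached)
  (0 ∪ 1)+0 — |ε-closure| equals the left operand's closure size = 4 (its accept is not ε-reachable, so the closure stops there)
  0+ — new start ε-reaches only the body's start; the new accept needs a symbol first: |ε-closure| = 1 + 1 = 2
  0+1 — same as the first factor's closure: |ε-closure| = 2
  (0+1)* — new start has ε-edges to the inner start and to the new accept, so |ε-closure| = 2 + 2 = 4
  (0+1)*1 — |ε-closure| = 4 + (1−1) = 4 (closure spills across the concat boundary because the left factor accepts ε)
  ((0+1)*1)* — new start has ε-edges to the inner start and to the new accept, so |ε-closure| = 2 + 4 = 6
  ((0+1)*1)*0 — the left operand accepts ε, so the closure extends into the next operand (the shared merged state is already counted); |ε-closure| = 6 + (1−1) = 6
  (((0+1)*1)*0)+ — |ε-closure| = 1 + 6 = 7 (the body doesn't accept ε, so the new accept is not reached)
  (0 ∪ 1)+0 ∪ (((0+1)*1)*0)+ — new start ε-reaches every alternative's start; none of them accept ε, so the new accept is not reached: |ε-closure| = 1 + 4 + 7 = 12

12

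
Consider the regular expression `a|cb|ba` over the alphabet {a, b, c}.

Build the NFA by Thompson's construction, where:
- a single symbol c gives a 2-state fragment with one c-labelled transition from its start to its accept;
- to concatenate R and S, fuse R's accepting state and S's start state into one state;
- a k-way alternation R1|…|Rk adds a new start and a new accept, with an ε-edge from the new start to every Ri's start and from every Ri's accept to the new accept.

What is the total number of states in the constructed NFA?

10

Recursing over subexpressions:
Each of the 5 symbol leaves contributes a 2-state fragment.
  cb — 3 states
  ba — 3 states
  a|cb|ba — 10 states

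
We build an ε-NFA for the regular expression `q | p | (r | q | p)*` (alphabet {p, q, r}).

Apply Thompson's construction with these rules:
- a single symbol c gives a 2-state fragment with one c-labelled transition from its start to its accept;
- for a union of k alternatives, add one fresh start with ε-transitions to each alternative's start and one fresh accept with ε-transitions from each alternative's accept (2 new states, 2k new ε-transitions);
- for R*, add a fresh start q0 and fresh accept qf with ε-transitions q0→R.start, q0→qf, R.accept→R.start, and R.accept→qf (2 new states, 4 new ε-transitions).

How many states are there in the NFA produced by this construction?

16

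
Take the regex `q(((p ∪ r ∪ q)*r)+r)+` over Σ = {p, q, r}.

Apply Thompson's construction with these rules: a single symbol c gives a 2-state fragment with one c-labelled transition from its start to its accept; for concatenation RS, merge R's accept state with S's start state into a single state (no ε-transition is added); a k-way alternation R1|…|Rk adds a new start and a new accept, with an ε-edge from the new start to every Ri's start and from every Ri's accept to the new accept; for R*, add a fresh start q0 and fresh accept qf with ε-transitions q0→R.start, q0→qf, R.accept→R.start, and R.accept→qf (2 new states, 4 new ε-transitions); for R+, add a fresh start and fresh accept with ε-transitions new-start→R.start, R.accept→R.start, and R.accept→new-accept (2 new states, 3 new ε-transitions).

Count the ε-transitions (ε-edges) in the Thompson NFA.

16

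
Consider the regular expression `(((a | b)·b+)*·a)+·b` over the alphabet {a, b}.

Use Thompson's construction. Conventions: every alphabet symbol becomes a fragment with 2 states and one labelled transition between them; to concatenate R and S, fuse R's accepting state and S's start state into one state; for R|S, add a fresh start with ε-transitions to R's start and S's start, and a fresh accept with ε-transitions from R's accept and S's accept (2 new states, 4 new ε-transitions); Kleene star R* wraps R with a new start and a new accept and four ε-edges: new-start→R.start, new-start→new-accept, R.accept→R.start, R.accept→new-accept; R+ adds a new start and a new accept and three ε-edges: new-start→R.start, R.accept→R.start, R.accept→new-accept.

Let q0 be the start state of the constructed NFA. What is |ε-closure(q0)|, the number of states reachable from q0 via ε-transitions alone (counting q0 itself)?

6

Compute the ε-closure size of each fragment's start state recursively; a symbol fragment's start has no outgoing ε-edge, so its closure is just itself (size 1).
  a | b → new start ε-reaches every alternative's start; none of them accept ε, so the new accept is not reached: C = 1 + 1 + 1 = 3
  b+ → new start ε-reaches only the body's start; the new accept needs a symbol first: C = 1 + 1 = 2
  (a | b)·b+ → same as the first factor's closure: C = 3
  ((a | b)·b+)* → the star's fresh start ε-reaches both the body's start and the fresh accept: C = 2 + 3 = 5
  ((a | b)·b+)*·a → C = 5 + (1−1) = 5 (closure spills across the concat boundary because the left factor accepts ε)
  (((a | b)·b+)*·a)+ → C = 1 + 5 = 6 (the body doesn't accept ε, so the new accept is not reached)
  (((a | b)·b+)*·a)+·b → C equals the left operand's closure size = 6 (its accept is not ε-reachable, so the closure stops there)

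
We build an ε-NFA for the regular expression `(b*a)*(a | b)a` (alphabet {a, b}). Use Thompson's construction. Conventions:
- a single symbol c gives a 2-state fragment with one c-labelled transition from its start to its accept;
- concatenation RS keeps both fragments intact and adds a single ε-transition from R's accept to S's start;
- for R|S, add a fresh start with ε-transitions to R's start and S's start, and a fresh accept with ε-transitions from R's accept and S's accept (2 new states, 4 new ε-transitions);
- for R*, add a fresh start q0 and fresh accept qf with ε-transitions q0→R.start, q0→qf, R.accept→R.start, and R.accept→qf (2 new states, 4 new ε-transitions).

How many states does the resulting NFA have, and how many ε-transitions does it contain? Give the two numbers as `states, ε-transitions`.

Bottom-up over the parse tree:
Each of the 5 symbol leaves contributes 2 states and 0 ε-transitions.
  b* = 4 states, 4 ε-transitions
  b*a = 6 states, 5 ε-transitions
  (b*a)* = 8 states, 9 ε-transitions
  a | b = 6 states, 4 ε-transitions
  (b*a)*(a | b)a = 16 states, 15 ε-transitions

16, 15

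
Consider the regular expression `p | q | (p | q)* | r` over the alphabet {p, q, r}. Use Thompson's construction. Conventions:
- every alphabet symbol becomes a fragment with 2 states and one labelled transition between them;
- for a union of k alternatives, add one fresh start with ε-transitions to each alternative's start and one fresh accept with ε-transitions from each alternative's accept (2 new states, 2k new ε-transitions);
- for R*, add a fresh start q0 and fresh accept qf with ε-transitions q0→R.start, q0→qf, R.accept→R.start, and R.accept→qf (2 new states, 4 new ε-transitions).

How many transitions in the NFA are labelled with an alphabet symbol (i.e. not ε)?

Bottom-up over the parse tree:
Each of the 5 symbol leaves contributes exactly 1 symbol transition.
  p | q → 2 symbol transitions
  (p | q)* → 2 symbol transitions
  p | q | (p | q)* | r → 5 symbol transitions

5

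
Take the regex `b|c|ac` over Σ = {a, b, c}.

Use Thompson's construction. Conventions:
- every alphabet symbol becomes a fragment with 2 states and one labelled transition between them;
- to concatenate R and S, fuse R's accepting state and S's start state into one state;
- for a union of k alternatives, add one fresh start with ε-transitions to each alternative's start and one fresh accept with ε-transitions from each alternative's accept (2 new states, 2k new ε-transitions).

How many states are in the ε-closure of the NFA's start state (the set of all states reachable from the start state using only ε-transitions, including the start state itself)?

4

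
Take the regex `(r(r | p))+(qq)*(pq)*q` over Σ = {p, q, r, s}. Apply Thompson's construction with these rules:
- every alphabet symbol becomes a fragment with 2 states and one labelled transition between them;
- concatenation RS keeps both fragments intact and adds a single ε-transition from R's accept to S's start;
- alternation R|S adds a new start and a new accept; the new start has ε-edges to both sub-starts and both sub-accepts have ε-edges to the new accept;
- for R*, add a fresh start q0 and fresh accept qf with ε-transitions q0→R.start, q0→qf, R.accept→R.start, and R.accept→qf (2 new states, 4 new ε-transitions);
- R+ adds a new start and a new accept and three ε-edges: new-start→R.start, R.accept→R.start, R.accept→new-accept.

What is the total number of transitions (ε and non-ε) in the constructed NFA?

29

Building bottom-up:
Each of the 8 symbol leaves contributes 1 transition (1 symbol, 0 ε).
  r | p — 6 transitions (2 symbol, 4 ε)
  r(r | p) — 8 transitions (3 symbol, 5 ε)
  (r(r | p))+ — 11 transitions (3 symbol, 8 ε)
  qq — 3 transitions (2 symbol, 1 ε)
  (qq)* — 7 transitions (2 symbol, 5 ε)
  pq — 3 transitions (2 symbol, 1 ε)
  (pq)* — 7 transitions (2 symbol, 5 ε)
  (r(r | p))+(qq)*(pq)*q — 29 transitions (8 symbol, 21 ε)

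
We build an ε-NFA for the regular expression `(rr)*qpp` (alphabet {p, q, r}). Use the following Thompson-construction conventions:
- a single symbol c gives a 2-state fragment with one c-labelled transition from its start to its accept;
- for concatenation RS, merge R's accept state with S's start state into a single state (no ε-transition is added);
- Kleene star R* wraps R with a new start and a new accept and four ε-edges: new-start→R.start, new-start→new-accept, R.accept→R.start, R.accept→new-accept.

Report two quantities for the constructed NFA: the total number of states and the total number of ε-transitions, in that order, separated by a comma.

Recursing over subexpressions:
Each of the 5 symbol leaves contributes 2 states and 0 ε-transitions.
  rr : 3 states, 0 ε-transitions
  (rr)* : 5 states, 4 ε-transitions
  (rr)*qpp : 8 states, 4 ε-transitions

8, 4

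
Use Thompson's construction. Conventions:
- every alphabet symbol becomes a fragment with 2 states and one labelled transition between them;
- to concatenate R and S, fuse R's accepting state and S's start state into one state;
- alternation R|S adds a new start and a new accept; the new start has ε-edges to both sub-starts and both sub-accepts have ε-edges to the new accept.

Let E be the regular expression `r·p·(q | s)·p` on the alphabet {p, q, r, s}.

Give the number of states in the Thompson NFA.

9

Per subexpression:
Each of the 5 symbol leaves contributes a 2-state fragment.
  q | s — 6 states
  r·p·(q | s)·p — 9 states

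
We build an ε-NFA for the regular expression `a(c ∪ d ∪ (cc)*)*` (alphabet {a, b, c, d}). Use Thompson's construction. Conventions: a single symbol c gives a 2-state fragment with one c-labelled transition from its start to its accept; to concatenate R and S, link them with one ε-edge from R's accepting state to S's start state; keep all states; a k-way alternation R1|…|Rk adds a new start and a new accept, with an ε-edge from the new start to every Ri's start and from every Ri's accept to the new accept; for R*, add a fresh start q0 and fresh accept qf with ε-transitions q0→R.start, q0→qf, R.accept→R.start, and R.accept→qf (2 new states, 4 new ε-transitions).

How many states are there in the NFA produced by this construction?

Building bottom-up:
Each of the 5 symbol leaves contributes a 2-state fragment.
  cc : 4 states
  (cc)* : 6 states
  c ∪ d ∪ (cc)* : 12 states
  (c ∪ d ∪ (cc)*)* : 14 states
  a(c ∪ d ∪ (cc)*)* : 16 states

16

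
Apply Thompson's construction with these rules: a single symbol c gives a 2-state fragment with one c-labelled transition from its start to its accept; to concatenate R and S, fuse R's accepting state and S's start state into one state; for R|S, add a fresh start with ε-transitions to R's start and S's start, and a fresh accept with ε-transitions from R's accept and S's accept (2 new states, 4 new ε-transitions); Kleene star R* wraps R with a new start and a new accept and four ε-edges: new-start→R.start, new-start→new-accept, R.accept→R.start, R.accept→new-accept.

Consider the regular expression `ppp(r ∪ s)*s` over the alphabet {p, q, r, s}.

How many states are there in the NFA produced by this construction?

12

Per subexpression:
Each of the 6 symbol leaves contributes a 2-state fragment.
  r ∪ s → 6 states
  (r ∪ s)* → 8 states
  ppp(r ∪ s)*s → 12 states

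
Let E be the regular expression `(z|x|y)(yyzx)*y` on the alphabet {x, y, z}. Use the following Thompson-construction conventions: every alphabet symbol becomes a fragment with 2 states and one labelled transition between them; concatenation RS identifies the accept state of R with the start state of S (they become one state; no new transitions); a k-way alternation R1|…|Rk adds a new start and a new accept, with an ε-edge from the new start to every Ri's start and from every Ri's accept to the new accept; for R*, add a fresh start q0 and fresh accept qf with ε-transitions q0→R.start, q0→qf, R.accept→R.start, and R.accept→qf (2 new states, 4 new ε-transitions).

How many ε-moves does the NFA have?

Per subexpression:
Each of the 8 symbol leaves contributes 0 ε-transitions.
  z|x|y : 6 ε-transitions
  yyzx : 0 ε-transitions
  (yyzx)* : 4 ε-transitions
  (z|x|y)(yyzx)*y : 10 ε-transitions

10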